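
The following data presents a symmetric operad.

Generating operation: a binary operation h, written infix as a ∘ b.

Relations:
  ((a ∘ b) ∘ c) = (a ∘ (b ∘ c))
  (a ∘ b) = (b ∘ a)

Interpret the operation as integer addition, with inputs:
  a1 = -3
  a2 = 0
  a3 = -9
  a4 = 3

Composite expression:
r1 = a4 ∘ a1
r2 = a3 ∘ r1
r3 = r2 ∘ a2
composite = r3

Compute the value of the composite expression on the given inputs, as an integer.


-9

(a4 ∘ a1) = 0
(a3 ∘ (a4 ∘ a1)) = -9
((a3 ∘ (a4 ∘ a1)) ∘ a2) = -9


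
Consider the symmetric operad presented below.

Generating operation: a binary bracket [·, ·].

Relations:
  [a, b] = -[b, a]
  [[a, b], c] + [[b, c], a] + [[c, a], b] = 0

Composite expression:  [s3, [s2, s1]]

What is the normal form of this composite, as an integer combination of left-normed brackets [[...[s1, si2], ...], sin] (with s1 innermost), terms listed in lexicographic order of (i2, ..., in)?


Expand each bracket as ab - ba; the s1-initial words give the coefficients.
Composite bracket: [s3, [s2, s1]]
Applying ab - ba throughout gives 4 signed words (2^2 = 4).
Coefficients come from the s1-initial words:
  word s1s2s3 has sign +1, contributing +[[s1, s2], s3]

[[s1, s2], s3]


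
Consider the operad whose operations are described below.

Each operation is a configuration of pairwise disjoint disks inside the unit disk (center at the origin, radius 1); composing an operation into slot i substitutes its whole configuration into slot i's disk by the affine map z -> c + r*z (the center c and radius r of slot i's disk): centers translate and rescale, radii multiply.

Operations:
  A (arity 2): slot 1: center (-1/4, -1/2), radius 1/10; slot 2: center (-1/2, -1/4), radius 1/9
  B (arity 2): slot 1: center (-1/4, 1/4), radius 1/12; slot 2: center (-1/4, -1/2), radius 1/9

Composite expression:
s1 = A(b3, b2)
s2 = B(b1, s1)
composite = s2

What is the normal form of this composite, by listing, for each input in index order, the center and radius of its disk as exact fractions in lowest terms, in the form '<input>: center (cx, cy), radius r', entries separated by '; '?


b1: center (-1/4, 1/4), radius 1/12; b2: center (-11/36, -19/36), radius 1/81; b3: center (-5/18, -5/9), radius 1/90

Follow each b-input down from B: c' goes to c + r*c', radius to r*r'.
b1: after 1 affine step, its disk has center (-1/4, 1/4), radius 1/12
b3: after 2 affine steps, its disk has center (-5/18, -5/9), radius 1/90
b2: after 2 affine steps, its disk has center (-11/36, -19/36), radius 1/81


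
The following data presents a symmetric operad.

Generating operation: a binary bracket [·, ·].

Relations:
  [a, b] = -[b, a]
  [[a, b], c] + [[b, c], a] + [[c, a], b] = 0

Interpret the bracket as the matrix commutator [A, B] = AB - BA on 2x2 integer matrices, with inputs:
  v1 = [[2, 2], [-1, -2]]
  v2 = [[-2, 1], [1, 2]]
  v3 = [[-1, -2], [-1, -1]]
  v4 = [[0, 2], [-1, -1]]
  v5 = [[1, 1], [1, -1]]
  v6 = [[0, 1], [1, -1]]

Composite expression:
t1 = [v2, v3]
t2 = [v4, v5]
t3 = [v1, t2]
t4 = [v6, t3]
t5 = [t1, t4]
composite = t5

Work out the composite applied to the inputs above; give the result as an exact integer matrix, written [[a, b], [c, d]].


[v2, v3] = [[1, 8], [-4, -1]]
[v4, v5] = [[3, -3], [-3, -3]]
[v1, [v4, v5]] = [[-9, -24], [6, 9]]
[v6, [v1, [v4, v5]]] = [[30, -6], [-24, -30]]
[[v2, v3], [v6, [v1, [v4, v5]]]] = [[-216, -492], [-192, 216]]

[[-216, -492], [-192, 216]]


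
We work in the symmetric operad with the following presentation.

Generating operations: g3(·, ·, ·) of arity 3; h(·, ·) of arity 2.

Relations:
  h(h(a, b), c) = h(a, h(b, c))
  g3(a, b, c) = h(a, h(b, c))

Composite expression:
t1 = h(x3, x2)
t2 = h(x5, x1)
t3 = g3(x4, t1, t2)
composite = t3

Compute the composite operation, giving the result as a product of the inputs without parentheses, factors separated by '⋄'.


The g3-tree's shape is irrelevant; the x-reading-order decides.
h(x3, x2) reduces to x3 ⋄ x2
h(x5, x1) reduces to x5 ⋄ x1
g3(x4, h(x3, x2), h(x5, x1)) reduces to x4 ⋄ x3 ⋄ x2 ⋄ x5 ⋄ x1

x4 ⋄ x3 ⋄ x2 ⋄ x5 ⋄ x1


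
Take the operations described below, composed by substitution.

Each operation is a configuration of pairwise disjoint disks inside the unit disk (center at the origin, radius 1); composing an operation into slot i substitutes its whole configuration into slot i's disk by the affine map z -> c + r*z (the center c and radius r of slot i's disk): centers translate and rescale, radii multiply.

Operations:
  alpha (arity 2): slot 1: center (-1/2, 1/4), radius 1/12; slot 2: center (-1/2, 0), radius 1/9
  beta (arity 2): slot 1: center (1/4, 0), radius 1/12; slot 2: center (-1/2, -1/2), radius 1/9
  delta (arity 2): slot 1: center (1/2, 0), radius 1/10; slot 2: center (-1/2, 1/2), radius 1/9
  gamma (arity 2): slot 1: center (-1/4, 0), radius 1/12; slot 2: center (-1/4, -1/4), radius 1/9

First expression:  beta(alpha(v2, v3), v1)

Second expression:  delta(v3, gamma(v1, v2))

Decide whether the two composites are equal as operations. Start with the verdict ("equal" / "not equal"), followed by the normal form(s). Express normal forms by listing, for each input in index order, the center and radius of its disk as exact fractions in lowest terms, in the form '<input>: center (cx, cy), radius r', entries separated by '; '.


The first expression, normalized: v1: center (-1/2, -1/2), radius 1/9; v2: center (5/24, 1/48), radius 1/144; v3: center (5/24, 0), radius 1/108
The second expression, normalized: v1: center (-19/36, 1/2), radius 1/108; v2: center (-19/36, 17/36), radius 1/81; v3: center (1/2, 0), radius 1/10
The normal forms differ: not equal.

not equal — first v1: center (-1/2, -1/2), radius 1/9; v2: center (5/24, 1/48), radius 1/144; v3: center (5/24, 0), radius 1/108, second v1: center (-19/36, 1/2), radius 1/108; v2: center (-19/36, 17/36), radius 1/81; v3: center (1/2, 0), radius 1/10


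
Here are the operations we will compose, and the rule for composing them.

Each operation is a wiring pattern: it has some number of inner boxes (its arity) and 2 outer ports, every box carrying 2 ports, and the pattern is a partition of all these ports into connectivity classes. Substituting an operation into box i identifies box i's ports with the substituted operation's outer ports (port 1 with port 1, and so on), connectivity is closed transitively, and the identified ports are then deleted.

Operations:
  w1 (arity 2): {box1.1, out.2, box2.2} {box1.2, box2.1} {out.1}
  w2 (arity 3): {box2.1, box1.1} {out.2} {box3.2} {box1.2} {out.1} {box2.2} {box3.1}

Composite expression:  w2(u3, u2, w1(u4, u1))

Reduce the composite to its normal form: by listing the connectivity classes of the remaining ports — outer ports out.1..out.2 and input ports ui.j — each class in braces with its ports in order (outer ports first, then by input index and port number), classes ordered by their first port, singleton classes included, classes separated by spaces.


{out.1} {out.2} {u1.1, u4.2} {u1.2, u4.1} {u2.1, u3.1} {u2.2} {u3.2}

Substituting into w2 glues patterns; closure does the rest.
composing w1 on (u4, u1), with out.j its own outer ports: {out.1} {out.2, u1.2, u4.1} {u1.1, u4.2}
composing w2 on (u3, u2, u4, u1), with out.j its own outer ports: {out.1} {out.2} {u1.1, u4.2} {u1.2, u4.1} {u2.1, u3.1} {u2.2} {u3.2}


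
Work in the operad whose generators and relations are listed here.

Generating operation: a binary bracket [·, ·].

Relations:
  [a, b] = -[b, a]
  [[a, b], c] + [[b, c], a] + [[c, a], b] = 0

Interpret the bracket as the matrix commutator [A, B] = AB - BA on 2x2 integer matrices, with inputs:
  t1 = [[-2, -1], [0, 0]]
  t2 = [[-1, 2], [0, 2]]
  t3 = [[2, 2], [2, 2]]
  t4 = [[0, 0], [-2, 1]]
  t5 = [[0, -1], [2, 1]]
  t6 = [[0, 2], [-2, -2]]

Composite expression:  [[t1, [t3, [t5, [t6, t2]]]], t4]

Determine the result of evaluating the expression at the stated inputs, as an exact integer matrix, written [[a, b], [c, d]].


[[224, -112], [624, -224]]

[t6, t2] = [[4, 10], [6, -4]]
[t5, [t6, t2]] = [[-26, -2], [22, 26]]
[t3, [t5, [t6, t2]]] = [[48, 104], [-104, -48]]
[t1, [t3, [t5, [t6, t2]]]] = [[104, -112], [-208, -104]]
[[t1, [t3, [t5, [t6, t2]]]], t4] = [[224, -112], [624, -224]]


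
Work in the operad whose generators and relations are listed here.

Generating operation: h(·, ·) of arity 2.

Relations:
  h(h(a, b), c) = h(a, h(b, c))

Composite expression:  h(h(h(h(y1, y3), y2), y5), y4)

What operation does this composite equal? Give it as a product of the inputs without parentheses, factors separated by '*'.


y1 * y3 * y2 * y5 * y4


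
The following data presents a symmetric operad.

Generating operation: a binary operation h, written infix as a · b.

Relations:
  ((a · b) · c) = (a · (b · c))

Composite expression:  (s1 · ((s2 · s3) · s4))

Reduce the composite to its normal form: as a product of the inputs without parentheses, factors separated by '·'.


s1 · s2 · s3 · s4

Associativity of h dissolves the nesting; only the s-input order survives.
(s2 · s3) linearizes to s2 · s3
((s2 · s3) · s4) linearizes to s2 · s3 · s4
(s1 · ((s2 · s3) · s4)) linearizes to s1 · s2 · s3 · s4


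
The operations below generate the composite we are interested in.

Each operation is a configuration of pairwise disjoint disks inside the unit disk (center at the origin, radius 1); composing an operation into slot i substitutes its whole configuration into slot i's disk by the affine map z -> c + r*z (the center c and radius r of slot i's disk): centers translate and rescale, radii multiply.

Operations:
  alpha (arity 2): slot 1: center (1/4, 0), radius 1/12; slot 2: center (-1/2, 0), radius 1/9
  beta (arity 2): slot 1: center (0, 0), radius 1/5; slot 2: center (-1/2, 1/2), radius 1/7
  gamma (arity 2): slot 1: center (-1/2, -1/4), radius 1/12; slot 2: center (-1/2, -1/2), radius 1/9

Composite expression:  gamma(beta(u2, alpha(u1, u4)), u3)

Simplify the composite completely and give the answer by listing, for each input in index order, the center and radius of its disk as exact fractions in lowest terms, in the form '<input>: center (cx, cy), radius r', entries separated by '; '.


u1: center (-181/336, -5/24), radius 1/1008; u2: center (-1/2, -1/4), radius 1/60; u3: center (-1/2, -1/2), radius 1/9; u4: center (-23/42, -5/24), radius 1/756

Only the slot chain above each u matters under gamma; compose those maps.
u2: after 2 affine steps, its disk has center (-1/2, -1/4), radius 1/60
u1: after 3 affine steps, its disk has center (-181/336, -5/24), radius 1/1008
u4: after 3 affine steps, its disk has center (-23/42, -5/24), radius 1/756
u3: after 1 affine step, its disk has center (-1/2, -1/2), radius 1/9


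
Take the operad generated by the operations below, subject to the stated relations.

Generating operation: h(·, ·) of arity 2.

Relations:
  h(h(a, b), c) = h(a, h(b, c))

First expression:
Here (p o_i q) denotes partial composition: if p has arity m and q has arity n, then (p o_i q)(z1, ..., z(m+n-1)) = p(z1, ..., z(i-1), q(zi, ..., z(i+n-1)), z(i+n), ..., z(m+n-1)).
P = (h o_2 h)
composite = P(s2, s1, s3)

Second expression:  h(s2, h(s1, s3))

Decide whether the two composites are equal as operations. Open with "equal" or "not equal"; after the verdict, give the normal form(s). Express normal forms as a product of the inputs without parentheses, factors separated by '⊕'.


equal; the common form is s2 ⊕ s1 ⊕ s3

The first expression, normalized: s2 ⊕ s1 ⊕ s3
The second expression, normalized: s2 ⊕ s1 ⊕ s3
Both agree, so they are equal.


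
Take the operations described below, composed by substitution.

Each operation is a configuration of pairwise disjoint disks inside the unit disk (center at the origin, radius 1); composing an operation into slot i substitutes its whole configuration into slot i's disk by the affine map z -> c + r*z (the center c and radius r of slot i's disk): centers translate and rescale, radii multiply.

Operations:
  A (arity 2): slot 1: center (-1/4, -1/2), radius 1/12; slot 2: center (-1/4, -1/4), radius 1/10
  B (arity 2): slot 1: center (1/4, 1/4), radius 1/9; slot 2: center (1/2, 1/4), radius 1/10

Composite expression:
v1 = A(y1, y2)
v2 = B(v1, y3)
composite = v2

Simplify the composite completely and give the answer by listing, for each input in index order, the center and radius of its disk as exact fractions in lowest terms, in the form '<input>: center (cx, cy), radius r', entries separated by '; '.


y1: center (2/9, 7/36), radius 1/108; y2: center (2/9, 2/9), radius 1/90; y3: center (1/2, 1/4), radius 1/10


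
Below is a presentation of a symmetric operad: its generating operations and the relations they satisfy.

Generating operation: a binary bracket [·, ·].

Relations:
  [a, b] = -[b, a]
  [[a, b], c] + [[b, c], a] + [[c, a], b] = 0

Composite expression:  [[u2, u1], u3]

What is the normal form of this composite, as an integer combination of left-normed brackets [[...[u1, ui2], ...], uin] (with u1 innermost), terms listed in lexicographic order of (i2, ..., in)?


In the tensor algebra, words opening u1 carry the u1-anchored form.
Composite bracket: [[u2, u1], u3]
Each bracket splits as ab - ba, giving 4 signed words (2^2 = 4).
The u1-initial words carry the normal form:
  word u1u2u3 has sign -1, contributing -[[u1, u2], u3]

-[[u1, u2], u3]


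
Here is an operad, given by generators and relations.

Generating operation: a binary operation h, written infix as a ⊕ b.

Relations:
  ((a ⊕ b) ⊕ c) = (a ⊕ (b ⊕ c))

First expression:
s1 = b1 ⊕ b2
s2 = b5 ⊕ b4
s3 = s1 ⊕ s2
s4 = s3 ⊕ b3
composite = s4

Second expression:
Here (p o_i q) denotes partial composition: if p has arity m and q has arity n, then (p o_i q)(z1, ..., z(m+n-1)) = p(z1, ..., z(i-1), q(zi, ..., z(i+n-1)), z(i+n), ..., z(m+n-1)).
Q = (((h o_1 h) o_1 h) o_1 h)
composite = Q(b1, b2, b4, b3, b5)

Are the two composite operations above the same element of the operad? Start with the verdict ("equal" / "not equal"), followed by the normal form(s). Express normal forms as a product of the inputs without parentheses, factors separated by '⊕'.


not equal — first b1 ⊕ b2 ⊕ b5 ⊕ b4 ⊕ b3, second b1 ⊕ b2 ⊕ b4 ⊕ b3 ⊕ b5


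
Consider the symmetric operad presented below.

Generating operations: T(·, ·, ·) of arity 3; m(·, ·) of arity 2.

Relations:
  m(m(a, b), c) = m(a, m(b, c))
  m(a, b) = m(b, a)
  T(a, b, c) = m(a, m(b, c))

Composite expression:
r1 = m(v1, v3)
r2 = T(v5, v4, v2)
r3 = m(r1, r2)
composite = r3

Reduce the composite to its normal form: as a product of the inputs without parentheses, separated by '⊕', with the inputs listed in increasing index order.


v1 ⊕ v2 ⊕ v3 ⊕ v4 ⊕ v5


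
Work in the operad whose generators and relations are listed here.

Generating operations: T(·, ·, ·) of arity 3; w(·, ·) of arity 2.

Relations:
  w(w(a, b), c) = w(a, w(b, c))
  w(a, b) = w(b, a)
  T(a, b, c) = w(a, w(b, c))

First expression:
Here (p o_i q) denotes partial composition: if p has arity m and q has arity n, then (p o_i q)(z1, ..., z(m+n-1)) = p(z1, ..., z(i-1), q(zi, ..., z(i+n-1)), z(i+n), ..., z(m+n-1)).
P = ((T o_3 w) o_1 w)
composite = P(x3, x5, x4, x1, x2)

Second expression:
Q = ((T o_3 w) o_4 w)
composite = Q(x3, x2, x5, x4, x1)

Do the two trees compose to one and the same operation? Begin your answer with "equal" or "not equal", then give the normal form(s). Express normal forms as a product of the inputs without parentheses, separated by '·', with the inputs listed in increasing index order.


equal: each reduces to x1 · x2 · x3 · x4 · x5


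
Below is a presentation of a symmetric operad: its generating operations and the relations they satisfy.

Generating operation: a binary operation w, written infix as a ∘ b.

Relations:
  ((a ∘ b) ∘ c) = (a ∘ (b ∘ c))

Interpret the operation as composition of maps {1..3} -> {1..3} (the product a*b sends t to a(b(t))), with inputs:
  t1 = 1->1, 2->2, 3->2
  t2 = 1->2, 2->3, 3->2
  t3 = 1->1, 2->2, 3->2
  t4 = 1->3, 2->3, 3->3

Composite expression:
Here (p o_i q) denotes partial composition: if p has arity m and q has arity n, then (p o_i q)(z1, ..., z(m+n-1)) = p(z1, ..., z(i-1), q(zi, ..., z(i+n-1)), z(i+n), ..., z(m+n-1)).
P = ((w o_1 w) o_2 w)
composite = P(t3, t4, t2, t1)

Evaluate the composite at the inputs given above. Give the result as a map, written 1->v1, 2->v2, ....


1->2, 2->2, 3->2


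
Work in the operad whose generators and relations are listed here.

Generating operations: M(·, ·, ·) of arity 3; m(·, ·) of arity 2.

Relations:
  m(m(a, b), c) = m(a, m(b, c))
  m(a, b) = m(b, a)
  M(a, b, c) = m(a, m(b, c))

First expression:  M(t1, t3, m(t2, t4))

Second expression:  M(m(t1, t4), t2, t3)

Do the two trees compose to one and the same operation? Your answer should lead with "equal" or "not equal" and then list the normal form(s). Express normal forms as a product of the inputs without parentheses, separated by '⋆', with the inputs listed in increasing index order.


The first expression, normalized: t1 ⋆ t2 ⋆ t3 ⋆ t4
The second expression, normalized: t1 ⋆ t2 ⋆ t3 ⋆ t4
One common form — equal.

equal; both compose to t1 ⋆ t2 ⋆ t3 ⋆ t4


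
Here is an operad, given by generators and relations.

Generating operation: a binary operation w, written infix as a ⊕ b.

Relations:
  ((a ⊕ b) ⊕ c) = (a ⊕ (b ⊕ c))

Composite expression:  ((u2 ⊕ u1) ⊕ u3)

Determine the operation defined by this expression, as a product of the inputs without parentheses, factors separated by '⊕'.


u2 ⊕ u1 ⊕ u3

Associativity of w dissolves the nesting; only the u-input order survives.
(u2 ⊕ u1) reduces to u2 ⊕ u1
((u2 ⊕ u1) ⊕ u3) reduces to u2 ⊕ u1 ⊕ u3


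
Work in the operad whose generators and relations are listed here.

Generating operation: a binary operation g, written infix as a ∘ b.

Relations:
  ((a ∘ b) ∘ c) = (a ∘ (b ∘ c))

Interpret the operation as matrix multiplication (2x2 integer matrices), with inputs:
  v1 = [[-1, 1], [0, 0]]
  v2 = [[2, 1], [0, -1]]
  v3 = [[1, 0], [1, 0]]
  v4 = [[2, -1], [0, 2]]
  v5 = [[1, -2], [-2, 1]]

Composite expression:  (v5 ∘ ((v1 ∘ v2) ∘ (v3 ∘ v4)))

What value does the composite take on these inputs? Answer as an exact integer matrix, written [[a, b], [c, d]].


[[-8, 4], [16, -8]]

(v1 ∘ v2) = [[-2, -2], [0, 0]]
(v3 ∘ v4) = [[2, -1], [2, -1]]
((v1 ∘ v2) ∘ (v3 ∘ v4)) = [[-8, 4], [0, 0]]
(v5 ∘ ((v1 ∘ v2) ∘ (v3 ∘ v4))) = [[-8, 4], [16, -8]]


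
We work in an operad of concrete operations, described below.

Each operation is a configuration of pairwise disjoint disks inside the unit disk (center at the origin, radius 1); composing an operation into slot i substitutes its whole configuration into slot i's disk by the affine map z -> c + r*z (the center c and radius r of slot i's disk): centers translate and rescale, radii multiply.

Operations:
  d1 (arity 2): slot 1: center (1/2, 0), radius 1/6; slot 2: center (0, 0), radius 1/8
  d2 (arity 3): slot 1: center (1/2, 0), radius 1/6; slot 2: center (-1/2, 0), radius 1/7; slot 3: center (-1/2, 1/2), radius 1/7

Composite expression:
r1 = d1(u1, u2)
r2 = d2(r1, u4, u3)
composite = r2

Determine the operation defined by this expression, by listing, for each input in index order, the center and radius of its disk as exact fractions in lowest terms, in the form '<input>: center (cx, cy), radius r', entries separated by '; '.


Affine substitution under d2: radii multiply and u-centers shift.
u1: after 2 affine steps, its disk has center (7/12, 0), radius 1/36
u2: after 2 affine steps, its disk has center (1/2, 0), radius 1/48
u4: after 1 affine step, its disk has center (-1/2, 0), radius 1/7
u3: after 1 affine step, its disk has center (-1/2, 1/2), radius 1/7

u1: center (7/12, 0), radius 1/36; u2: center (1/2, 0), radius 1/48; u3: center (-1/2, 1/2), radius 1/7; u4: center (-1/2, 0), radius 1/7


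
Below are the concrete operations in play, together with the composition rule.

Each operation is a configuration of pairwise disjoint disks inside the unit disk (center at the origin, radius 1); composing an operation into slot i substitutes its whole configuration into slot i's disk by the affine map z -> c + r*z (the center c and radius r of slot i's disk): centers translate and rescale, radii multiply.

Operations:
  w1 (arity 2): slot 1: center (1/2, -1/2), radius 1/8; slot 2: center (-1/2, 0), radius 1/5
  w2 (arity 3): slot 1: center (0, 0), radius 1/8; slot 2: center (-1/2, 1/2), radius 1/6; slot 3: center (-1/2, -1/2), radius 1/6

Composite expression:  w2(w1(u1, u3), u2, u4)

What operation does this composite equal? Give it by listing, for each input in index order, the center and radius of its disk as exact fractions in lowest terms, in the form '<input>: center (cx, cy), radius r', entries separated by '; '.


Follow each u-input down from w2: c' goes to c + r*c', radius to r*r'.
input u1: applying the 2 nested substitutions gives center (1/16, -1/16), radius 1/64
input u3: applying the 2 nested substitutions gives center (-1/16, 0), radius 1/40
input u2: applying the 1 nested substitution gives center (-1/2, 1/2), radius 1/6
input u4: applying the 1 nested substitution gives center (-1/2, -1/2), radius 1/6

u1: center (1/16, -1/16), radius 1/64; u2: center (-1/2, 1/2), radius 1/6; u3: center (-1/16, 0), radius 1/40; u4: center (-1/2, -1/2), radius 1/6


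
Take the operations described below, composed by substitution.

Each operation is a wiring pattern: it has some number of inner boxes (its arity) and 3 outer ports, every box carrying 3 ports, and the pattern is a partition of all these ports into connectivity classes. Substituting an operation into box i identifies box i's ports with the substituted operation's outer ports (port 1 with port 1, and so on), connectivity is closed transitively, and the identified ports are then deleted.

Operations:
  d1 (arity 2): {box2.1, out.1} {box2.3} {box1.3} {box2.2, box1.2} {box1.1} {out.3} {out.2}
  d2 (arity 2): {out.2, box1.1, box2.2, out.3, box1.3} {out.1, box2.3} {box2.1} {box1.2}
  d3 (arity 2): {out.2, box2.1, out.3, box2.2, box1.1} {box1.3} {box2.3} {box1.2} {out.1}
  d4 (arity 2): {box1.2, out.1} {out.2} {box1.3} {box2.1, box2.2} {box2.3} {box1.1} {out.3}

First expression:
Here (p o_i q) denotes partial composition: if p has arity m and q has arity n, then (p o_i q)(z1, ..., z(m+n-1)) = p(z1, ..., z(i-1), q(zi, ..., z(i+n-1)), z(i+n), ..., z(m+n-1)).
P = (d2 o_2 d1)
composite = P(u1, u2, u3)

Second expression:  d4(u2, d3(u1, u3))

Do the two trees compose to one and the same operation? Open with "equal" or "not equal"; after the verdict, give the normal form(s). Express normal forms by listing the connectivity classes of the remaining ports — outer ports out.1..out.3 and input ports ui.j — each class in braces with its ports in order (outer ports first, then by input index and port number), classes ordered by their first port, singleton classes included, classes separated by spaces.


Reducing the first expression gives {out.1} {out.2, out.3, u1.1, u1.3} {u1.2} {u2.1} {u2.2, u3.2} {u2.3} {u3.1} {u3.3}
Reducing the second expression gives {out.1, u2.2} {out.2} {out.3} {u1.1, u3.1, u3.2} {u1.2} {u1.3} {u2.1} {u2.3} {u3.3}
No match — not equal.

not equal; the first gives {out.1} {out.2, out.3, u1.1, u1.3} {u1.2} {u2.1} {u2.2, u3.2} {u2.3} {u3.1} {u3.3} and the second {out.1, u2.2} {out.2} {out.3} {u1.1, u3.1, u3.2} {u1.2} {u1.3} {u2.1} {u2.3} {u3.3}


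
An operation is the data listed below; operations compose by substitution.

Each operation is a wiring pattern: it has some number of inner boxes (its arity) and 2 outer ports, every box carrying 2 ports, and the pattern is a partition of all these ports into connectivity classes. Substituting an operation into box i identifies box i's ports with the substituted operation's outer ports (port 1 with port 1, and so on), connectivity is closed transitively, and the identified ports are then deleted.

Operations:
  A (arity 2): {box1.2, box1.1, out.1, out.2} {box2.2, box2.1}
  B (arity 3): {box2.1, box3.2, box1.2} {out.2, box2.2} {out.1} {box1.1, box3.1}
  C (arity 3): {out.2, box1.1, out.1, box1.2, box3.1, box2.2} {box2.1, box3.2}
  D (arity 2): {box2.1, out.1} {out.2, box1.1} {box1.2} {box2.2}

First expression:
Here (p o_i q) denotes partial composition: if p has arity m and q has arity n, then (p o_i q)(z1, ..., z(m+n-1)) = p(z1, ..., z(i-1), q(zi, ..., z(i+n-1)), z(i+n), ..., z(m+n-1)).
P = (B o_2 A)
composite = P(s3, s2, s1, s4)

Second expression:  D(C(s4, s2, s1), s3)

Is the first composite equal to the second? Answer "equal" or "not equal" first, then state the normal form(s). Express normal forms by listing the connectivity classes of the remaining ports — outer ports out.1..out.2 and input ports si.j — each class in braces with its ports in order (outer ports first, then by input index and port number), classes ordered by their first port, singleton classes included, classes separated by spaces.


not equal: they reduce to {out.1} {out.2, s2.1, s2.2, s3.2, s4.2} {s1.1, s1.2} {s3.1, s4.1} and {out.1, s3.1} {out.2, s1.1, s2.2, s4.1, s4.2} {s1.2, s2.1} {s3.2}

The first composite normalizes to {out.1} {out.2, s2.1, s2.2, s3.2, s4.2} {s1.1, s1.2} {s3.1, s4.1}
The second composite normalizes to {out.1, s3.1} {out.2, s1.1, s2.2, s4.1, s4.2} {s1.2, s2.1} {s3.2}
The normal forms differ: not equal.


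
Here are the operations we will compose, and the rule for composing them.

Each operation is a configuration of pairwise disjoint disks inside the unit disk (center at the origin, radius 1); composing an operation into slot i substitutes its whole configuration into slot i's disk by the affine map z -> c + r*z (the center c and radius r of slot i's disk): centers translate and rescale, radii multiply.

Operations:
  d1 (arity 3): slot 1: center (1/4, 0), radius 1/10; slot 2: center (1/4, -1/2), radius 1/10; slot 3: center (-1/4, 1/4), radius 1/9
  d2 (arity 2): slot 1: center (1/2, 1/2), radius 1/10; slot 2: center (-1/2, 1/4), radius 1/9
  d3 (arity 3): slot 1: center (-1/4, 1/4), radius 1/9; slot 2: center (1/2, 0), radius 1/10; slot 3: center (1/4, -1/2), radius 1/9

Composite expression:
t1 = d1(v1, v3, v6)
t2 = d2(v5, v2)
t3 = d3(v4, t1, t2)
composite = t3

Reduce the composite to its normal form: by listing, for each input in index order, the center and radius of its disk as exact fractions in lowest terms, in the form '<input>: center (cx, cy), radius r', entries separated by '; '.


v1: center (21/40, 0), radius 1/100; v2: center (7/36, -17/36), radius 1/81; v3: center (21/40, -1/20), radius 1/100; v4: center (-1/4, 1/4), radius 1/9; v5: center (11/36, -4/9), radius 1/90; v6: center (19/40, 1/40), radius 1/90


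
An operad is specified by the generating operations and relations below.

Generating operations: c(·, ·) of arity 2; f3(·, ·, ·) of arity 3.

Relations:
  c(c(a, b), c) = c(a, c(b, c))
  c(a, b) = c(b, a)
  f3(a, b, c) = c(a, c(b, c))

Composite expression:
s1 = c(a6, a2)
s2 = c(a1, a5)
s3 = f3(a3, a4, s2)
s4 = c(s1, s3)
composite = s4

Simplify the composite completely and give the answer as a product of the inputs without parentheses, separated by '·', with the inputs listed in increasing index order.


Key point: c commutes, so take the a-inputs in any fixed order.
c(a6, a2) flattens to a6 · a2
c(a1, a5) flattens to a1 · a5
f3(a3, a4, c(a1, a5)) flattens to a3 · a4 · a1 · a5
c(c(a6, a2), f3(a3, a4, c(a1, a5))) flattens to a6 · a2 · a3 · a4 · a1 · a5
rearranged into index order: a1 · a2 · a3 · a4 · a5 · a6

a1 · a2 · a3 · a4 · a5 · a6


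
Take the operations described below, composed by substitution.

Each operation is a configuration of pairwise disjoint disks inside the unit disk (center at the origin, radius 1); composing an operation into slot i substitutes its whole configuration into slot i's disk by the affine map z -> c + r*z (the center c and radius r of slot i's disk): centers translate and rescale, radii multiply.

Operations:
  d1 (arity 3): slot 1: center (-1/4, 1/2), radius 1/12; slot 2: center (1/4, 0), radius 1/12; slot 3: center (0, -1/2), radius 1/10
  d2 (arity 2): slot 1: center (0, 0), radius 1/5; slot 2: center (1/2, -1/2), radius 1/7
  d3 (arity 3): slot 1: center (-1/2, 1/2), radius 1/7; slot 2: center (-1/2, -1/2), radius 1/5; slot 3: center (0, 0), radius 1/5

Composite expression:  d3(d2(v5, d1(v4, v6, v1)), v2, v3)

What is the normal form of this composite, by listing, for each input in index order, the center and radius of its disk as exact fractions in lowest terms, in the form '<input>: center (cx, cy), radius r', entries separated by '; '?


Below d3, radii multiply path by path; the v-disk centers shift.
for v5, the 2-step affine chain lands on center (-1/2, 1/2), radius 1/35
for v4, the 3-step affine chain lands on center (-85/196, 43/98), radius 1/588
for v6, the 3-step affine chain lands on center (-83/196, 3/7), radius 1/588
for v1, the 3-step affine chain lands on center (-3/7, 41/98), radius 1/490
for v2, the 1-step affine chain lands on center (-1/2, -1/2), radius 1/5
for v3, the 1-step affine chain lands on center (0, 0), radius 1/5

v1: center (-3/7, 41/98), radius 1/490; v2: center (-1/2, -1/2), radius 1/5; v3: center (0, 0), radius 1/5; v4: center (-85/196, 43/98), radius 1/588; v5: center (-1/2, 1/2), radius 1/35; v6: center (-83/196, 3/7), radius 1/588


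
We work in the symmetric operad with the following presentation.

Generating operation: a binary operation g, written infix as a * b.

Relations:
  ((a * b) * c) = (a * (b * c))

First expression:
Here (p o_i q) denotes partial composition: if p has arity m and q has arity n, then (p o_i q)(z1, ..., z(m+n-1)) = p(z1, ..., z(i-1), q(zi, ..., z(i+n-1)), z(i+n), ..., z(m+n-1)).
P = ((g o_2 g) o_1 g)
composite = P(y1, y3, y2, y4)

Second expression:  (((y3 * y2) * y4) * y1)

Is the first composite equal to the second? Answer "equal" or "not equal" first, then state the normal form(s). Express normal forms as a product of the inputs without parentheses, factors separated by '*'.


not equal; the first gives y1 * y3 * y2 * y4 and the second y3 * y2 * y4 * y1

Normal form of the first expression: y1 * y3 * y2 * y4
Normal form of the second expression: y3 * y2 * y4 * y1
They disagree, so not equal.


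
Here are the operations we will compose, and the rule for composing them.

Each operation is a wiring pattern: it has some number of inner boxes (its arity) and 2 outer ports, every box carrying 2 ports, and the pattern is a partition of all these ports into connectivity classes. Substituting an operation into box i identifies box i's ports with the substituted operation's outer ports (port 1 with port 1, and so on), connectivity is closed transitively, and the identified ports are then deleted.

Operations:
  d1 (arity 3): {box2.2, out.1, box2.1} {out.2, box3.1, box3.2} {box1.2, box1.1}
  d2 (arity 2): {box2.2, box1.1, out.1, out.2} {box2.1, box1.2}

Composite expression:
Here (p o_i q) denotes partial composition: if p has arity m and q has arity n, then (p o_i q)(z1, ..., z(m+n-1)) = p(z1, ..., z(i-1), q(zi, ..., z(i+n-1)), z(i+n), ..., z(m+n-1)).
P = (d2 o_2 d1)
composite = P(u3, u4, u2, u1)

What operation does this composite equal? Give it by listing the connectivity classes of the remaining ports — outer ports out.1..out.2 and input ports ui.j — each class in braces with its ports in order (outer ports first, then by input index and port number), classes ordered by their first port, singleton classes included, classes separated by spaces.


{out.1, out.2, u1.1, u1.2, u3.1} {u2.1, u2.2, u3.2} {u4.1, u4.2}

Reachability decides: close wires over d2-identified ports.
composing d1 on (u4, u2, u1), with out.j its own outer ports: {out.1, u2.1, u2.2} {out.2, u1.1, u1.2} {u4.1, u4.2}
composing d2 on (u3, u4, u2, u1), with out.j its own outer ports: {out.1, out.2, u1.1, u1.2, u3.1} {u2.1, u2.2, u3.2} {u4.1, u4.2}


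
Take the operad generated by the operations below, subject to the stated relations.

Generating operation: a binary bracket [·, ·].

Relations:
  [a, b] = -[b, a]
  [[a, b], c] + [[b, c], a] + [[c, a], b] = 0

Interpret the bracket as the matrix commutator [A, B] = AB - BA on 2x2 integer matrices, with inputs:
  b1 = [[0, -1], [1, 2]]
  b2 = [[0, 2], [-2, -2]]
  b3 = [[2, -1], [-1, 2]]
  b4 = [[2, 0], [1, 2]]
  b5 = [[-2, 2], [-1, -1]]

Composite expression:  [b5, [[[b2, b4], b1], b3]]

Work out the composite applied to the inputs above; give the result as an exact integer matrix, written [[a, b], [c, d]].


[[-4, -20], [-12, 4]]

[b2, b4] = [[2, 0], [-2, -2]]
[[b2, b4], b1] = [[-2, -4], [0, 2]]
[[[b2, b4], b1], b3] = [[4, 4], [-4, -4]]
[b5, [[[b2, b4], b1], b3]] = [[-4, -20], [-12, 4]]


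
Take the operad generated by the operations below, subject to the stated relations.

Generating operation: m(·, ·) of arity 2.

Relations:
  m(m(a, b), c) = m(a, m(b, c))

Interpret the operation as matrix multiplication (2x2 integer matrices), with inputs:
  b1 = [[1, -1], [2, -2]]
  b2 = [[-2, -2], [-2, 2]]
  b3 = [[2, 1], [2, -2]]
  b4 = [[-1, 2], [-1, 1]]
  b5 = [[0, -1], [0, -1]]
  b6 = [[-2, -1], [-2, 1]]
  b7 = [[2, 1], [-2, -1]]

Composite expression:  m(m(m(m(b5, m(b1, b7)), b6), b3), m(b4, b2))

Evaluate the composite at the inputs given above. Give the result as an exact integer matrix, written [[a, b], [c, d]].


[[-112, 400], [-112, 400]]

m(b1, b7) = [[4, 2], [8, 4]]
m(b5, m(b1, b7)) = [[-8, -4], [-8, -4]]
m(m(b5, m(b1, b7)), b6) = [[24, 4], [24, 4]]
m(m(m(b5, m(b1, b7)), b6), b3) = [[56, 16], [56, 16]]
m(b4, b2) = [[-2, 6], [0, 4]]
m(m(m(m(b5, m(b1, b7)), b6), b3), m(b4, b2)) = [[-112, 400], [-112, 400]]


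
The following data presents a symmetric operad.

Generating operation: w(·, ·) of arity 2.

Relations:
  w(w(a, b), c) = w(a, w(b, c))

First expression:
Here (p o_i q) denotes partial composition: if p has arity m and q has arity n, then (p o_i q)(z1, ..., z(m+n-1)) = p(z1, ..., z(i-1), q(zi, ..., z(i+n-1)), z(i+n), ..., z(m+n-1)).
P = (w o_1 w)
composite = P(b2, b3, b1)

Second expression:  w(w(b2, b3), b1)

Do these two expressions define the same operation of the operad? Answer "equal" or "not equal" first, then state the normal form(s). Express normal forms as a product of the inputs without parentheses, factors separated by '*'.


equal; both compose to b2 * b3 * b1

In normal form, the first expression is b2 * b3 * b1
In normal form, the second expression is b2 * b3 * b1
The normal forms match — equal.


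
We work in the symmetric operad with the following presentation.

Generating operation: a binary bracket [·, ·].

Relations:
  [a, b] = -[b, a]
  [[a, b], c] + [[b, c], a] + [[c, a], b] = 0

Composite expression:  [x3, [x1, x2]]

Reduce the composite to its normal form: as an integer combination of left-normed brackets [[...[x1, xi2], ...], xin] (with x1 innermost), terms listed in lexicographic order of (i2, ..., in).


-[[x1, x2], x3]

In the tensor algebra, words opening x1 carry the x1-anchored form.
Composite bracket: [x3, [x1, x2]]
The bracket unfolds into 4 signed words via [a, b] = ab - ba (2^2 = 4).
Only words starting with x1 matter:
  the word x1x2x3 carries sign -1 and contributes -[[x1, x2], x3]


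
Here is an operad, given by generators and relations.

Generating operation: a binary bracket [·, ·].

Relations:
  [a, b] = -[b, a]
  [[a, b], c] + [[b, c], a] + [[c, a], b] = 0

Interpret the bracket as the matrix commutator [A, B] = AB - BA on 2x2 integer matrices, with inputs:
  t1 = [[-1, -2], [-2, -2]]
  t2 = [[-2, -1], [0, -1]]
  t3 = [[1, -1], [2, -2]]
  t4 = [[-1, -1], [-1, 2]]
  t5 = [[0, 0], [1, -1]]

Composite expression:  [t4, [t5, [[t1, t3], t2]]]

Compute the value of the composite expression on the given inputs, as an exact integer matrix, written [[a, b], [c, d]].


[[41, -85], [-38, -41]]

[t1, t3] = [[-6, 5], [-8, 6]]
[[t1, t3], t2] = [[-8, 17], [8, 8]]
[t5, [[t1, t3], t2]] = [[-17, 17], [-24, 17]]
[t4, [t5, [[t1, t3], t2]]] = [[41, -85], [-38, -41]]


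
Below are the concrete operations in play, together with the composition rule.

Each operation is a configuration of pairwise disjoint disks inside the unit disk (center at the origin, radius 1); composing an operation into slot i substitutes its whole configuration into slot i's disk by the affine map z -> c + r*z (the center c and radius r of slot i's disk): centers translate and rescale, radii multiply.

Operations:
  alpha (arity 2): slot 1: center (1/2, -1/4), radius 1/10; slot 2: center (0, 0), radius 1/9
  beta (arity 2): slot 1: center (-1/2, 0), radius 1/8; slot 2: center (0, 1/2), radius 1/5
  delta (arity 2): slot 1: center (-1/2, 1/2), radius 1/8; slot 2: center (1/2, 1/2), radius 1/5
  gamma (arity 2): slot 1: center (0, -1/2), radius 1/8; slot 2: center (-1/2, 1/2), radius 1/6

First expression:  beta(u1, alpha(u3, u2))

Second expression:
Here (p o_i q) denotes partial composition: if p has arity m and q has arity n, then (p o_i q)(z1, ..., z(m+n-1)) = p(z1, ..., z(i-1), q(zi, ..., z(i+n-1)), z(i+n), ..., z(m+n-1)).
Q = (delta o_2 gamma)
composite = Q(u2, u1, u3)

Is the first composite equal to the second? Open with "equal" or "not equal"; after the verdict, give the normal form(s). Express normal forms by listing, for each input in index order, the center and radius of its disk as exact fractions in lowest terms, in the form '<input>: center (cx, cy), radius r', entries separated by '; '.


not equal; first: u1: center (-1/2, 0), radius 1/8; u2: center (0, 1/2), radius 1/45; u3: center (1/10, 9/20), radius 1/50; second: u1: center (1/2, 2/5), radius 1/40; u2: center (-1/2, 1/2), radius 1/8; u3: center (2/5, 3/5), radius 1/30


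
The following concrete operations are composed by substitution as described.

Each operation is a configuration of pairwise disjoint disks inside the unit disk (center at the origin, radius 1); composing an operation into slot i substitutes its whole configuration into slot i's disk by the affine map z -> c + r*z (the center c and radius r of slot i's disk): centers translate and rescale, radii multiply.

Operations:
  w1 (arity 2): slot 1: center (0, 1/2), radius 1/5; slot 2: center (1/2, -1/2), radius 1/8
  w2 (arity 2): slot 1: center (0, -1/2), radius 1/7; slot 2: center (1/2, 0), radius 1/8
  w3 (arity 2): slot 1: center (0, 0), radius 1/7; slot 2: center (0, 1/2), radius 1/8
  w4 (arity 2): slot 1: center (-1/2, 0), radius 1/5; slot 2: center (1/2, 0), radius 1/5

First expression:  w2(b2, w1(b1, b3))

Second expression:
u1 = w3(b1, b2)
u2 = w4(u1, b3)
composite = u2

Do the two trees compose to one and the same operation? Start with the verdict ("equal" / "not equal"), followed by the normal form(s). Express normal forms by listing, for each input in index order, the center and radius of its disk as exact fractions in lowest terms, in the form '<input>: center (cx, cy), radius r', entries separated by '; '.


not equal — first b1: center (1/2, 1/16), radius 1/40; b2: center (0, -1/2), radius 1/7; b3: center (9/16, -1/16), radius 1/64, second b1: center (-1/2, 0), radius 1/35; b2: center (-1/2, 1/10), radius 1/40; b3: center (1/2, 0), radius 1/5

The first composite normalizes to b1: center (1/2, 1/16), radius 1/40; b2: center (0, -1/2), radius 1/7; b3: center (9/16, -1/16), radius 1/64
The second composite normalizes to b1: center (-1/2, 0), radius 1/35; b2: center (-1/2, 1/10), radius 1/40; b3: center (1/2, 0), radius 1/5
The forms do not match — not equal.


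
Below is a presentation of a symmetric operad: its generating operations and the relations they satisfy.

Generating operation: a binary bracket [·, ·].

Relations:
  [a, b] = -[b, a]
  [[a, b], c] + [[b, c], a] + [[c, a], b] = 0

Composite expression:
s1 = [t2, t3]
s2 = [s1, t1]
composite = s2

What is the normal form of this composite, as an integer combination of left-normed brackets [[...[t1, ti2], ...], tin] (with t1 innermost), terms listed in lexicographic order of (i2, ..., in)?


-[[t1, t2], t3] + [[t1, t3], t2]

Antisymmetry and Jacobi reduce to t1-anchored left-normed brackets.
Composite bracket: [[t2, t3], t1]
Full expansion: 4 signed words from ab - ba (2^2 = 4).
The t1-initial words carry the normal form:
  t1t2t3 appears with sign -1, giving the term -[[t1, t2], t3]
  t1t3t2 appears with sign +1, giving the term +[[t1, t3], t2]
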